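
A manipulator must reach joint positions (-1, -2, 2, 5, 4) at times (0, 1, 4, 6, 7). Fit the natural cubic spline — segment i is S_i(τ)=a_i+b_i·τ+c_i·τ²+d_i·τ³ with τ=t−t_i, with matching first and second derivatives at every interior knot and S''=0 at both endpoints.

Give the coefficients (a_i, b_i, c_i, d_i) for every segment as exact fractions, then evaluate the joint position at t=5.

  seg 0: a=-1 b=-760/591 c=0 d=169/591
  seg 1: a=-2 b=-253/591 c=169/197 d=-160/1773
  seg 2: a=2 b=1349/591 c=9/197 d=-1033/4728
  seg 3: a=5 b=-185/1182 c=-997/788 d=997/2364
S(5) = 6477/1576

Δ: Δ0=-1, Δ1=4/3, Δ2=3/2, Δ3=-1
row 1: diag=8, rhs=14; c'=3/8, d'=7/4
row 2: denom=10−3·3/8=71/8; d'=(1−3·7/4)/(71/8)=-34/71
row 3: denom=6−2·16/71=394/71; d'=(-15−2·-34/71)/(394/71)=-997/394
back: M3=-997/394
back: M2=-34/71−16/71·-997/394=18/197
back: M1=7/4−3/8·18/197=338/197
M: M0=0, M1=338/197, M2=18/197, M3=-997/394, M4=0
seg 0: a=-1, c=M0/2=0, d=(M1−M0)/(6·1)=169/591, b=Δ0−h0·(2M0+M1)/6=-760/591
seg 1: a=-2, c=M1/2=169/197, d=(M2−M1)/(6·3)=-160/1773, b=Δ1−h1·(2M1+M2)/6=-253/591
seg 2: a=2, c=M2/2=9/197, d=(M3−M2)/(6·2)=-1033/4728, b=Δ2−h2·(2M2+M3)/6=1349/591
seg 3: a=5, c=M3/2=-997/788, d=(M4−M3)/(6·1)=997/2364, b=Δ3−h3·(2M3+M4)/6=-185/1182
t_q=5 → seg 2, τ=1; S=2+1349/591·τ+9/197·τ²+-1033/4728·τ³=6477/1576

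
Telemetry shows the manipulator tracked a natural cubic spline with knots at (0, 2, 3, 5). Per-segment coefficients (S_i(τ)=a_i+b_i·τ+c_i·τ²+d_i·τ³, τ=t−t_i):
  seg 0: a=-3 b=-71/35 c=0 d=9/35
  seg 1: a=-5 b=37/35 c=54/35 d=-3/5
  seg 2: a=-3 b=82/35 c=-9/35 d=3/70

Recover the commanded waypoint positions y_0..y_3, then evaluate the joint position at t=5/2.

y_0 = S_0(0) = a_0 = -3
y_1 = S_1(0) = a_1 = -5
y_2 = S_2(0) = a_2 = -3
y_3 = S_2(2) = 1
t_q=5/2 is in segment 1 (τ=1/2); S_1(τ)=-233/56

y_0=-3 y_1=-5 y_2=-3 y_3=1
S(5/2) = -233/56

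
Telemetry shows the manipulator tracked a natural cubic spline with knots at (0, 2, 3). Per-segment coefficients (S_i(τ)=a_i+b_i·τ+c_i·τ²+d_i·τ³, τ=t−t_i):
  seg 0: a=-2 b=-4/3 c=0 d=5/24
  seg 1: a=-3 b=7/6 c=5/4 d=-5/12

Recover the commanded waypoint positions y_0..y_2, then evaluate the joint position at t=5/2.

y_0 = S_0(0) = a_0 = -2
y_1 = S_1(0) = a_1 = -3
y_2 = S_1(1) = -1
t_q=5/2 is in segment 1 (τ=1/2); S_1(τ)=-69/32

y_0=-2 y_1=-3 y_2=-1
S(5/2) = -69/32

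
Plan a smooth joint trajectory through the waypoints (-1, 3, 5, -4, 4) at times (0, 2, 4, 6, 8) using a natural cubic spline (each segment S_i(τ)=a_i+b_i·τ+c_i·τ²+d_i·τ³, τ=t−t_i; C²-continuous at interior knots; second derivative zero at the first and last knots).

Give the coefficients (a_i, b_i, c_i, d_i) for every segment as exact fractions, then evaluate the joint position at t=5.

Δ: Δ0=2, Δ1=1, Δ2=-9/2, Δ3=4
row 1: diag=8, rhs=-6; c'=1/4, d'=-3/4
row 2: denom=8−2·1/4=15/2; d'=(-33−2·-3/4)/(15/2)=-21/5
row 3: denom=8−2·4/15=112/15; d'=(51−2·-21/5)/(112/15)=891/112
back: M3=891/112
back: M2=-21/5−4/15·891/112=-177/28
back: M1=-3/4−1/4·-177/28=93/112
M: M0=0, M1=93/112, M2=-177/28, M3=891/112, M4=0
seg 0: a=-1, c=M0/2=0, d=(M1−M0)/(6·2)=31/448, b=Δ0−h0·(2M0+M1)/6=193/112
seg 1: a=3, c=M1/2=93/224, d=(M2−M1)/(6·2)=-267/448, b=Δ1−h1·(2M1+M2)/6=143/56
seg 2: a=5, c=M2/2=-177/56, d=(M3−M2)/(6·2)=533/448, b=Δ2−h2·(2M2+M3)/6=-47/16
seg 3: a=-4, c=M3/2=891/224, d=(M4−M3)/(6·2)=-297/448, b=Δ3−h3·(2M3+M4)/6=-73/56
t_q=5 → seg 2, τ=1; S=5+-47/16·τ+-177/56·τ²+533/448·τ³=41/448

  seg 0: a=-1 b=193/112 c=0 d=31/448
  seg 1: a=3 b=143/56 c=93/224 d=-267/448
  seg 2: a=5 b=-47/16 c=-177/56 d=533/448
  seg 3: a=-4 b=-73/56 c=891/224 d=-297/448
S(5) = 41/448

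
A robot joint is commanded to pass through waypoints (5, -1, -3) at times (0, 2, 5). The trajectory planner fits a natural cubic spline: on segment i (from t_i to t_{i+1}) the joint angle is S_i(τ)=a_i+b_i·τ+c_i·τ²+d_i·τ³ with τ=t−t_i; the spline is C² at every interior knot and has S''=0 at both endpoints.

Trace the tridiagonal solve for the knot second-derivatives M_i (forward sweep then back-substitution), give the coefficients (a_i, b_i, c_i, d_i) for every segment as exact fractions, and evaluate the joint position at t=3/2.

  seg 0: a=5 b=-52/15 c=0 d=7/60
  seg 1: a=-1 b=-31/15 c=7/10 d=-7/90
S(3/2) = 31/160

Δ: Δ0=-3, Δ1=-2/3
row 1: diag=10, rhs=14; c'=3/10, d'=7/5
back: M1=7/5
M: M0=0, M1=7/5, M2=0
seg 0: a=5, c=M0/2=0, d=(M1−M0)/(6·2)=7/60, b=Δ0−h0·(2M0+M1)/6=-52/15
seg 1: a=-1, c=M1/2=7/10, d=(M2−M1)/(6·3)=-7/90, b=Δ1−h1·(2M1+M2)/6=-31/15
t_q=3/2 → seg 0, τ=3/2; S=5+-52/15·τ+0·τ²+7/60·τ³=31/160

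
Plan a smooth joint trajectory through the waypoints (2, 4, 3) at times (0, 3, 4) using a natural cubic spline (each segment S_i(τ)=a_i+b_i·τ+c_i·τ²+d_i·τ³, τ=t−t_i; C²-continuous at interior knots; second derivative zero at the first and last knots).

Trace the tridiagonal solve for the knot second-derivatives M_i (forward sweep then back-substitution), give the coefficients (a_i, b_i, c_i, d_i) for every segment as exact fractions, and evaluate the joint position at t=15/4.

Δ: Δ0=2/3, Δ1=-1
row 1: diag=8, rhs=-10; c'=1/8, d'=-5/4
back: M1=-5/4
M: M0=0, M1=-5/4, M2=0
seg 0: a=2, c=M0/2=0, d=(M1−M0)/(6·3)=-5/72, b=Δ0−h0·(2M0+M1)/6=31/24
seg 1: a=4, c=M1/2=-5/8, d=(M2−M1)/(6·1)=5/24, b=Δ1−h1·(2M1+M2)/6=-7/12
t_q=15/4 → seg 1, τ=3/4; S=4+-7/12·τ+-5/8·τ²+5/24·τ³=1689/512

  seg 0: a=2 b=31/24 c=0 d=-5/72
  seg 1: a=4 b=-7/12 c=-5/8 d=5/24
S(15/4) = 1689/512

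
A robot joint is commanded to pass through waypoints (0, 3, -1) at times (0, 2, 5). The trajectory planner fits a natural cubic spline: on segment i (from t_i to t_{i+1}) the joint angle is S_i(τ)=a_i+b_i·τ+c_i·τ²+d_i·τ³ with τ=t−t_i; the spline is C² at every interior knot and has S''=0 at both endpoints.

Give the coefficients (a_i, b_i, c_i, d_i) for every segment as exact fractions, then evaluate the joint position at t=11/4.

Δ: Δ0=3/2, Δ1=-4/3
row 1: diag=10, rhs=-17; c'=3/10, d'=-17/10
back: M1=-17/10
M: M0=0, M1=-17/10, M2=0
seg 0: a=0, c=M0/2=0, d=(M1−M0)/(6·2)=-17/120, b=Δ0−h0·(2M0+M1)/6=31/15
seg 1: a=3, c=M1/2=-17/20, d=(M2−M1)/(6·3)=17/180, b=Δ1−h1·(2M1+M2)/6=11/30
t_q=11/4 → seg 1, τ=3/4; S=3+11/30·τ+-17/20·τ²+17/180·τ³=3631/1280

  seg 0: a=0 b=31/15 c=0 d=-17/120
  seg 1: a=3 b=11/30 c=-17/20 d=17/180
S(11/4) = 3631/1280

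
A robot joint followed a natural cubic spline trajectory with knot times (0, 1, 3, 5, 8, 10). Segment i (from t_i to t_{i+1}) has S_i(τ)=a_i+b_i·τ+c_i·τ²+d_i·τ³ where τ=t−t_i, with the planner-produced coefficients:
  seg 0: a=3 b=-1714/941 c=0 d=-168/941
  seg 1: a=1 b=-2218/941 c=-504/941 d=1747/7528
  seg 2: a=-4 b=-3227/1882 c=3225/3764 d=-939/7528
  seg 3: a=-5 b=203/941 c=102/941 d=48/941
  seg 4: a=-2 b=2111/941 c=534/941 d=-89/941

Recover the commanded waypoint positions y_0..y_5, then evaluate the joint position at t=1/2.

y_0 = S_0(0) = a_0 = 3
y_1 = S_1(0) = a_1 = 1
y_2 = S_2(0) = a_2 = -4
y_3 = S_3(0) = a_3 = -5
y_4 = S_4(0) = a_4 = -2
y_5 = S_4(2) = 4
t_q=1/2 is in segment 0 (τ=1/2); S_0(τ)=1945/941

y_0=3 y_1=1 y_2=-4 y_3=-5 y_4=-2 y_5=4
S(1/2) = 1945/941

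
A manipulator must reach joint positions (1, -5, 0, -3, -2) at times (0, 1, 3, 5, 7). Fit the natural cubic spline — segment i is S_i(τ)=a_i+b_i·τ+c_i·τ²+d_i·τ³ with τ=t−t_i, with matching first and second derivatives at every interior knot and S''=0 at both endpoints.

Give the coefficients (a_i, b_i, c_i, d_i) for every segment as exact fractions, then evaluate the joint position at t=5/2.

Δ: Δ0=-6, Δ1=5/2, Δ2=-3/2, Δ3=1/2
row 1: diag=6, rhs=51; c'=1/3, d'=17/2
row 2: denom=8−2·1/3=22/3; d'=(-24−2·17/2)/(22/3)=-123/22
row 3: denom=8−2·3/11=82/11; d'=(12−2·-123/22)/(82/11)=255/82
back: M3=255/82
back: M2=-123/22−3/11·255/82=-264/41
back: M1=17/2−1/3·-264/41=873/82
M: M0=0, M1=873/82, M2=-264/41, M3=255/82, M4=0
seg 0: a=1, c=M0/2=0, d=(M1−M0)/(6·1)=291/164, b=Δ0−h0·(2M0+M1)/6=-1275/164
seg 1: a=-5, c=M1/2=873/164, d=(M2−M1)/(6·2)=-467/328, b=Δ1−h1·(2M1+M2)/6=-201/82
seg 2: a=0, c=M2/2=-132/41, d=(M3−M2)/(6·2)=261/328, b=Δ2−h2·(2M2+M3)/6=72/41
seg 3: a=-3, c=M3/2=255/164, d=(M4−M3)/(6·2)=-85/328, b=Δ3−h3·(2M3+M4)/6=-129/82
t_q=5/2 → seg 1, τ=3/2; S=-5+-201/82·τ+873/164·τ²+-467/328·τ³=-3949/2624

  seg 0: a=1 b=-1275/164 c=0 d=291/164
  seg 1: a=-5 b=-201/82 c=873/164 d=-467/328
  seg 2: a=0 b=72/41 c=-132/41 d=261/328
  seg 3: a=-3 b=-129/82 c=255/164 d=-85/328
S(5/2) = -3949/2624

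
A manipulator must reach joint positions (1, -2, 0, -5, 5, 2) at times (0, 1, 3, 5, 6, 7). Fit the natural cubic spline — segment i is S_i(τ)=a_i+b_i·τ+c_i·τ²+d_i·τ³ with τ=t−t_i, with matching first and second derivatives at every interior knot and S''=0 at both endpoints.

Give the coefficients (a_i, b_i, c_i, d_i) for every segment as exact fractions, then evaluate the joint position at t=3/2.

  seg 0: a=1 b=-3833/916 c=0 d=1085/916
  seg 1: a=-2 b=-289/458 c=3255/916 d=-627/458
  seg 2: a=0 b=-1303/458 c=-4269/916 d=4427/1832
  seg 3: a=-5 b=1720/229 c=2253/229 d=-1683/229
  seg 4: a=5 b=1177/229 c=-2796/229 d=932/229
S(3/2) = -366/229

Δ: Δ0=-3, Δ1=1, Δ2=-5/2, Δ3=10, Δ4=-3
row 1: diag=6, rhs=24; c'=1/3, d'=4
row 2: denom=8−2·1/3=22/3; d'=(-21−2·4)/(22/3)=-87/22
row 3: denom=6−2·3/11=60/11; d'=(75−2·-87/22)/(60/11)=76/5
row 4: denom=4−1·11/60=229/60; d'=(-78−1·76/5)/(229/60)=-5592/229
back: M4=-5592/229
back: M3=76/5−11/60·-5592/229=4506/229
back: M2=-87/22−3/11·4506/229=-4269/458
back: M1=4−1/3·-4269/458=3255/458
M: M0=0, M1=3255/458, M2=-4269/458, M3=4506/229, M4=-5592/229, M5=0
seg 0: a=1, c=M0/2=0, d=(M1−M0)/(6·1)=1085/916, b=Δ0−h0·(2M0+M1)/6=-3833/916
seg 1: a=-2, c=M1/2=3255/916, d=(M2−M1)/(6·2)=-627/458, b=Δ1−h1·(2M1+M2)/6=-289/458
seg 2: a=0, c=M2/2=-4269/916, d=(M3−M2)/(6·2)=4427/1832, b=Δ2−h2·(2M2+M3)/6=-1303/458
seg 3: a=-5, c=M3/2=2253/229, d=(M4−M3)/(6·1)=-1683/229, b=Δ3−h3·(2M3+M4)/6=1720/229
seg 4: a=5, c=M4/2=-2796/229, d=(M5−M4)/(6·1)=932/229, b=Δ4−h4·(2M4+M5)/6=1177/229
t_q=3/2 → seg 1, τ=1/2; S=-2+-289/458·τ+3255/916·τ²+-627/458·τ³=-366/229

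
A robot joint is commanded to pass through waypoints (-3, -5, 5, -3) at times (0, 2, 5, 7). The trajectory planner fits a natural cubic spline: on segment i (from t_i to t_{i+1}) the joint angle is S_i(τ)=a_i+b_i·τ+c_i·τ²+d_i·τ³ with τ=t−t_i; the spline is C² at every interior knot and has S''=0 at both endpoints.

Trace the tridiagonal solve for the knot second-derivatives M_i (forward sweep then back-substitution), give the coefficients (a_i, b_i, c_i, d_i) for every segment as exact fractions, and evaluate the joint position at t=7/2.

  seg 0: a=-3 b=-95/39 c=0 d=14/39
  seg 1: a=-5 b=73/39 c=28/13 d=-5/9
  seg 2: a=5 b=-8/39 c=-37/13 d=37/78
S(7/2) = 81/104

Δ: Δ0=-1, Δ1=10/3, Δ2=-4
row 1: diag=10, rhs=26; c'=3/10, d'=13/5
row 2: denom=10−3·3/10=91/10; d'=(-44−3·13/5)/(91/10)=-74/13
back: M2=-74/13
back: M1=13/5−3/10·-74/13=56/13
M: M0=0, M1=56/13, M2=-74/13, M3=0
seg 0: a=-3, c=M0/2=0, d=(M1−M0)/(6·2)=14/39, b=Δ0−h0·(2M0+M1)/6=-95/39
seg 1: a=-5, c=M1/2=28/13, d=(M2−M1)/(6·3)=-5/9, b=Δ1−h1·(2M1+M2)/6=73/39
seg 2: a=5, c=M2/2=-37/13, d=(M3−M2)/(6·2)=37/78, b=Δ2−h2·(2M2+M3)/6=-8/39
t_q=7/2 → seg 1, τ=3/2; S=-5+73/39·τ+28/13·τ²+-5/9·τ³=81/104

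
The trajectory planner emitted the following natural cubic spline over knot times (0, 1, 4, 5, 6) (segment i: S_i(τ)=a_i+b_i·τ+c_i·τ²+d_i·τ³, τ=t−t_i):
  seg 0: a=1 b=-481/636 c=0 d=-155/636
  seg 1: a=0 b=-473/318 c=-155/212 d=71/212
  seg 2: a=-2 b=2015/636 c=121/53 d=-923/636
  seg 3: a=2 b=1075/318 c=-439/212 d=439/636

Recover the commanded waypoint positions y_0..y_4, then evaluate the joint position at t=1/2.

y_0 = S_0(0) = a_0 = 1
y_1 = S_1(0) = a_1 = 0
y_2 = S_2(0) = a_2 = -2
y_3 = S_3(0) = a_3 = 2
y_4 = S_3(1) = 4
t_q=1/2 is in segment 0 (τ=1/2); S_0(τ)=1003/1696

y_0=1 y_1=0 y_2=-2 y_3=2 y_4=4
S(1/2) = 1003/1696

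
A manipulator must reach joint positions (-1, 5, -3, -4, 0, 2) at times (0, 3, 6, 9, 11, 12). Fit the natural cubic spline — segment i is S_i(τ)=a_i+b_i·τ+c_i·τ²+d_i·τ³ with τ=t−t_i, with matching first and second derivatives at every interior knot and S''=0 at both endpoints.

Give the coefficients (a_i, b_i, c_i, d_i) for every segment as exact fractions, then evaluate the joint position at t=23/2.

Δ: Δ0=2, Δ1=-8/3, Δ2=-1/3, Δ3=2, Δ4=2
row 1: diag=12, rhs=-28; c'=1/4, d'=-7/3
row 2: denom=12−3·1/4=45/4; d'=(14−3·-7/3)/(45/4)=28/15
row 3: denom=10−3·4/15=46/5; d'=(14−3·28/15)/(46/5)=21/23
row 4: denom=6−2·5/23=128/23; d'=(0−2·21/23)/(128/23)=-21/64
back: M4=-21/64
back: M3=21/23−5/23·-21/64=63/64
back: M2=28/15−4/15·63/64=77/48
back: M1=-7/3−1/4·77/48=-175/64
M: M0=0, M1=-175/64, M2=77/48, M3=63/64, M4=-21/64, M5=0
seg 0: a=-1, c=M0/2=0, d=(M1−M0)/(6·3)=-175/1152, b=Δ0−h0·(2M0+M1)/6=431/128
seg 1: a=5, c=M1/2=-175/128, d=(M2−M1)/(6·3)=833/3456, b=Δ1−h1·(2M1+M2)/6=-47/64
seg 2: a=-3, c=M2/2=77/96, d=(M3−M2)/(6·3)=-119/3456, b=Δ2−h2·(2M2+M3)/6=-311/128
seg 3: a=-4, c=M3/2=63/128, d=(M4−M3)/(6·2)=-7/64, b=Δ3−h3·(2M3+M4)/6=93/64
seg 4: a=0, c=M4/2=-21/128, d=(M5−M4)/(6·1)=7/128, b=Δ4−h4·(2M4+M5)/6=135/64
t_q=23/2 → seg 4, τ=1/2; S=0+135/64·τ+-21/128·τ²+7/128·τ³=1045/1024

  seg 0: a=-1 b=431/128 c=0 d=-175/1152
  seg 1: a=5 b=-47/64 c=-175/128 d=833/3456
  seg 2: a=-3 b=-311/128 c=77/96 d=-119/3456
  seg 3: a=-4 b=93/64 c=63/128 d=-7/64
  seg 4: a=0 b=135/64 c=-21/128 d=7/128
S(23/2) = 1045/1024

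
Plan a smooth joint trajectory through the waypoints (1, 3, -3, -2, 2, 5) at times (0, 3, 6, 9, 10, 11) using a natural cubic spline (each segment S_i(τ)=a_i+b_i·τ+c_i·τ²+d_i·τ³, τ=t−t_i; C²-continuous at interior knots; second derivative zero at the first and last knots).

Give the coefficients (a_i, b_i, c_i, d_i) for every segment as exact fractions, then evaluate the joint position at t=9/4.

Δ: Δ0=2/3, Δ1=-2, Δ2=1/3, Δ3=4, Δ4=3
row 1: diag=12, rhs=-16; c'=1/4, d'=-4/3
row 2: denom=12−3·1/4=45/4; d'=(14−3·-4/3)/(45/4)=8/5
row 3: denom=8−3·4/15=36/5; d'=(22−3·8/5)/(36/5)=43/18
row 4: denom=4−1·5/36=139/36; d'=(-6−1·43/18)/(139/36)=-302/139
back: M4=-302/139
back: M3=43/18−5/36·-302/139=374/139
back: M2=8/5−4/15·374/139=368/417
back: M1=-4/3−1/4·368/417=-216/139
M: M0=0, M1=-216/139, M2=368/417, M3=374/139, M4=-302/139, M5=0
seg 0: a=1, c=M0/2=0, d=(M1−M0)/(6·3)=-12/139, b=Δ0−h0·(2M0+M1)/6=602/417
seg 1: a=3, c=M1/2=-108/139, d=(M2−M1)/(6·3)=508/3753, b=Δ1−h1·(2M1+M2)/6=-370/417
seg 2: a=-3, c=M2/2=184/417, d=(M3−M2)/(6·3)=377/3753, b=Δ2−h2·(2M2+M3)/6=-790/417
seg 3: a=-2, c=M3/2=187/139, d=(M4−M3)/(6·1)=-338/417, b=Δ3−h3·(2M3+M4)/6=1445/417
seg 4: a=2, c=M4/2=-151/139, d=(M5−M4)/(6·1)=151/417, b=Δ4−h4·(2M4+M5)/6=1553/417
t_q=9/4 → seg 0, τ=9/4; S=1+602/417·τ+0·τ²+-12/139·τ³=7261/2224

  seg 0: a=1 b=602/417 c=0 d=-12/139
  seg 1: a=3 b=-370/417 c=-108/139 d=508/3753
  seg 2: a=-3 b=-790/417 c=184/417 d=377/3753
  seg 3: a=-2 b=1445/417 c=187/139 d=-338/417
  seg 4: a=2 b=1553/417 c=-151/139 d=151/417
S(9/4) = 7261/2224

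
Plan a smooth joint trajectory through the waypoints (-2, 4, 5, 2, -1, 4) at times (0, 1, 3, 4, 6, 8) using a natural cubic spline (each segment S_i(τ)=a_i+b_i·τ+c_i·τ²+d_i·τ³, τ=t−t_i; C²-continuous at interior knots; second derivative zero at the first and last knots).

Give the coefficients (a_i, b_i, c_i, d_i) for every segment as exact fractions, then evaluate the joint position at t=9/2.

Δ: Δ0=6, Δ1=1/2, Δ2=-3, Δ3=-3/2, Δ4=5/2
row 1: diag=6, rhs=-33; c'=1/3, d'=-11/2
row 2: denom=6−2·1/3=16/3; d'=(-21−2·-11/2)/(16/3)=-15/8
row 3: denom=6−1·3/16=93/16; d'=(9−1·-15/8)/(93/16)=58/31
row 4: denom=8−2·32/93=680/93; d'=(24−2·58/31)/(680/93)=471/170
back: M4=471/170
back: M3=58/31−32/93·471/170=78/85
back: M2=-15/8−3/16·78/85=-174/85
back: M1=-11/2−1/3·-174/85=-819/170
M: M0=0, M1=-819/170, M2=-174/85, M3=78/85, M4=471/170, M5=0
seg 0: a=-2, c=M0/2=0, d=(M1−M0)/(6·1)=-273/340, b=Δ0−h0·(2M0+M1)/6=2313/340
seg 1: a=4, c=M1/2=-819/340, d=(M2−M1)/(6·2)=157/680, b=Δ1−h1·(2M1+M2)/6=747/170
seg 2: a=5, c=M2/2=-87/85, d=(M3−M2)/(6·1)=42/85, b=Δ2−h2·(2M2+M3)/6=-42/17
seg 3: a=2, c=M3/2=39/85, d=(M4−M3)/(6·2)=21/136, b=Δ3−h3·(2M3+M4)/6=-258/85
seg 4: a=-1, c=M4/2=471/340, d=(M5−M4)/(6·2)=-157/680, b=Δ4−h4·(2M4+M5)/6=111/170
t_q=9/2 → seg 3, τ=1/2; S=2+-258/85·τ+39/85·τ²+21/136·τ³=3353/5440

  seg 0: a=-2 b=2313/340 c=0 d=-273/340
  seg 1: a=4 b=747/170 c=-819/340 d=157/680
  seg 2: a=5 b=-42/17 c=-87/85 d=42/85
  seg 3: a=2 b=-258/85 c=39/85 d=21/136
  seg 4: a=-1 b=111/170 c=471/340 d=-157/680
S(9/2) = 3353/5440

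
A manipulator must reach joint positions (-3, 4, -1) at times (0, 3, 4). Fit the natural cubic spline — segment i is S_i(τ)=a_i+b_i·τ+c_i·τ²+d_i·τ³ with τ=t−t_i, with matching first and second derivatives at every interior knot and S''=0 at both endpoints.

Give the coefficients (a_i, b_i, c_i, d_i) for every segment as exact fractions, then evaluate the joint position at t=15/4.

Δ: Δ0=7/3, Δ1=-5
row 1: diag=8, rhs=-44; c'=1/8, d'=-11/2
back: M1=-11/2
M: M0=0, M1=-11/2, M2=0
seg 0: a=-3, c=M0/2=0, d=(M1−M0)/(6·3)=-11/36, b=Δ0−h0·(2M0+M1)/6=61/12
seg 1: a=4, c=M1/2=-11/4, d=(M2−M1)/(6·1)=11/12, b=Δ1−h1·(2M1+M2)/6=-19/6
t_q=15/4 → seg 1, τ=3/4; S=4+-19/6·τ+-11/4·τ²+11/12·τ³=119/256

  seg 0: a=-3 b=61/12 c=0 d=-11/36
  seg 1: a=4 b=-19/6 c=-11/4 d=11/12
S(15/4) = 119/256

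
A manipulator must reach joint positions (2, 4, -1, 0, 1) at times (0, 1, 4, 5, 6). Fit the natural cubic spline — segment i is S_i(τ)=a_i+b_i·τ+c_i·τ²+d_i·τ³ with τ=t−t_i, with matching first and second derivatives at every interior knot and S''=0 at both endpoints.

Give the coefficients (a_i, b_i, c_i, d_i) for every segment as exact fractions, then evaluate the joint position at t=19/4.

Δ: Δ0=2, Δ1=-5/3, Δ2=1, Δ3=1
row 1: diag=8, rhs=-22; c'=3/8, d'=-11/4
row 2: denom=8−3·3/8=55/8; d'=(16−3·-11/4)/(55/8)=194/55
row 3: denom=4−1·8/55=212/55; d'=(0−1·194/55)/(212/55)=-97/106
back: M3=-97/106
back: M2=194/55−8/55·-97/106=194/53
back: M1=-11/4−3/8·194/53=-437/106
M: M0=0, M1=-437/106, M2=194/53, M3=-97/106, M4=0
seg 0: a=2, c=M0/2=0, d=(M1−M0)/(6·1)=-437/636, b=Δ0−h0·(2M0+M1)/6=1709/636
seg 1: a=4, c=M1/2=-437/212, d=(M2−M1)/(6·3)=275/636, b=Δ1−h1·(2M1+M2)/6=199/318
seg 2: a=-1, c=M2/2=97/53, d=(M3−M2)/(6·1)=-485/636, b=Δ2−h2·(2M2+M3)/6=-43/636
seg 3: a=0, c=M3/2=-97/212, d=(M4−M3)/(6·1)=97/636, b=Δ3−h3·(2M3+M4)/6=415/318
t_q=19/4 → seg 2, τ=3/4; S=-1+-43/636·τ+97/53·τ²+-485/636·τ³=-4653/13568

  seg 0: a=2 b=1709/636 c=0 d=-437/636
  seg 1: a=4 b=199/318 c=-437/212 d=275/636
  seg 2: a=-1 b=-43/636 c=97/53 d=-485/636
  seg 3: a=0 b=415/318 c=-97/212 d=97/636
S(19/4) = -4653/13568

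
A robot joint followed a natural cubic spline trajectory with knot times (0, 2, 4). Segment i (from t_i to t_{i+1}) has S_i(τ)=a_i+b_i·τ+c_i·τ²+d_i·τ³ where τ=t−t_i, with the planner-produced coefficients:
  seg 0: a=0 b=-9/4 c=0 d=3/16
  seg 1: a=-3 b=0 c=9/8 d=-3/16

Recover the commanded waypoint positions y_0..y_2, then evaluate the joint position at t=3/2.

y_0=0 y_1=-3 y_2=0
S(3/2) = -351/128

y_0 = S_0(0) = a_0 = 0
y_1 = S_1(0) = a_1 = -3
y_2 = S_1(2) = 0
t_q=3/2 is in segment 0 (τ=3/2); S_0(τ)=-351/128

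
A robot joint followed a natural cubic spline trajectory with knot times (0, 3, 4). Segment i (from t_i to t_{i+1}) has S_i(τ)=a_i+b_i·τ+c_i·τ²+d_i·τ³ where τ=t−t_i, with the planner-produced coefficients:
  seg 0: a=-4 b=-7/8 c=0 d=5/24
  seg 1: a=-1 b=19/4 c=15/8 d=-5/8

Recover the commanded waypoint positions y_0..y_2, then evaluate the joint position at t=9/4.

y_0=-4 y_1=-1 y_2=5
S(9/4) = -1841/512

y_0 = S_0(0) = a_0 = -4
y_1 = S_1(0) = a_1 = -1
y_2 = S_1(1) = 5
t_q=9/4 is in segment 0 (τ=9/4); S_0(τ)=-1841/512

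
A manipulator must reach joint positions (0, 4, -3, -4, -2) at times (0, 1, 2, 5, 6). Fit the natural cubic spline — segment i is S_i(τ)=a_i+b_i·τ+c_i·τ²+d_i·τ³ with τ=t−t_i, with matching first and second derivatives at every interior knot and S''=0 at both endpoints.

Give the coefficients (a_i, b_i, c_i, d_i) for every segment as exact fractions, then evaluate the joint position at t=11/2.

  seg 0: a=0 b=2249/318 c=0 d=-977/318
  seg 1: a=4 b=-341/159 c=-977/106 d=1387/318
  seg 2: a=-3 b=-2383/318 c=205/53 d=-157/318
  seg 3: a=-4 b=379/159 c=-61/106 d=61/318
S(11/2) = -2483/848

Δ: Δ0=4, Δ1=-7, Δ2=-1/3, Δ3=2
row 1: diag=4, rhs=-66; c'=1/4, d'=-33/2
row 2: denom=8−1·1/4=31/4; d'=(40−1·-33/2)/(31/4)=226/31
row 3: denom=8−3·12/31=212/31; d'=(14−3·226/31)/(212/31)=-61/53
back: M3=-61/53
back: M2=226/31−12/31·-61/53=410/53
back: M1=-33/2−1/4·410/53=-977/53
M: M0=0, M1=-977/53, M2=410/53, M3=-61/53, M4=0
seg 0: a=0, c=M0/2=0, d=(M1−M0)/(6·1)=-977/318, b=Δ0−h0·(2M0+M1)/6=2249/318
seg 1: a=4, c=M1/2=-977/106, d=(M2−M1)/(6·1)=1387/318, b=Δ1−h1·(2M1+M2)/6=-341/159
seg 2: a=-3, c=M2/2=205/53, d=(M3−M2)/(6·3)=-157/318, b=Δ2−h2·(2M2+M3)/6=-2383/318
seg 3: a=-4, c=M3/2=-61/106, d=(M4−M3)/(6·1)=61/318, b=Δ3−h3·(2M3+M4)/6=379/159
t_q=11/2 → seg 3, τ=1/2; S=-4+379/159·τ+-61/106·τ²+61/318·τ³=-2483/848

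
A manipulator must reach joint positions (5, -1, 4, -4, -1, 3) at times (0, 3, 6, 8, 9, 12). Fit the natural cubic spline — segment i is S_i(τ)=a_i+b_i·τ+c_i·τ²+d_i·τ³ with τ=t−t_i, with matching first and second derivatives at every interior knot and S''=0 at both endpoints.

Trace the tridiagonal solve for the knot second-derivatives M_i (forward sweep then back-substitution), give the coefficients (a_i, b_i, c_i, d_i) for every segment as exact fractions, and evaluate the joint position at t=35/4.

  seg 0: a=5 b=-1991/537 c=0 d=917/4833
  seg 1: a=-1 b=760/537 c=917/537 d=-872/1611
  seg 2: a=4 b=-1586/537 c=-1699/537 d=709/537
  seg 3: a=-4 b=42/179 c=2555/537 d=-1070/537
  seg 4: a=-1 b=2026/537 c=-655/537 d=655/4833
S(35/4) = -11389/5728

Δ: Δ0=-2, Δ1=5/3, Δ2=-4, Δ3=3, Δ4=4/3
row 1: diag=12, rhs=22; c'=1/4, d'=11/6
row 2: denom=10−3·1/4=37/4; d'=(-34−3·11/6)/(37/4)=-158/37
row 3: denom=6−2·8/37=206/37; d'=(42−2·-158/37)/(206/37)=935/103
row 4: denom=8−1·37/206=1611/206; d'=(-10−1·935/103)/(1611/206)=-1310/537
back: M4=-1310/537
back: M3=935/103−37/206·-1310/537=5110/537
back: M2=-158/37−8/37·5110/537=-3398/537
back: M1=11/6−1/4·-3398/537=1834/537
M: M0=0, M1=1834/537, M2=-3398/537, M3=5110/537, M4=-1310/537, M5=0
seg 0: a=5, c=M0/2=0, d=(M1−M0)/(6·3)=917/4833, b=Δ0−h0·(2M0+M1)/6=-1991/537
seg 1: a=-1, c=M1/2=917/537, d=(M2−M1)/(6·3)=-872/1611, b=Δ1−h1·(2M1+M2)/6=760/537
seg 2: a=4, c=M2/2=-1699/537, d=(M3−M2)/(6·2)=709/537, b=Δ2−h2·(2M2+M3)/6=-1586/537
seg 3: a=-4, c=M3/2=2555/537, d=(M4−M3)/(6·1)=-1070/537, b=Δ3−h3·(2M3+M4)/6=42/179
seg 4: a=-1, c=M4/2=-655/537, d=(M5−M4)/(6·3)=655/4833, b=Δ4−h4·(2M4+M5)/6=2026/537
t_q=35/4 → seg 3, τ=3/4; S=-4+42/179·τ+2555/537·τ²+-1070/537·τ³=-11389/5728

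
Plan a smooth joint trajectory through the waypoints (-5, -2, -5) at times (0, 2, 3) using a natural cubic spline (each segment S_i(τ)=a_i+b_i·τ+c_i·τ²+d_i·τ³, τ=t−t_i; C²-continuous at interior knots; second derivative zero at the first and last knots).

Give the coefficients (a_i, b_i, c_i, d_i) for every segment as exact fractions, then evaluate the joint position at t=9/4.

  seg 0: a=-5 b=3 c=0 d=-3/8
  seg 1: a=-2 b=-3/2 c=-9/4 d=3/4
S(9/4) = -641/256

Δ: Δ0=3/2, Δ1=-3
row 1: diag=6, rhs=-27; c'=1/6, d'=-9/2
back: M1=-9/2
M: M0=0, M1=-9/2, M2=0
seg 0: a=-5, c=M0/2=0, d=(M1−M0)/(6·2)=-3/8, b=Δ0−h0·(2M0+M1)/6=3
seg 1: a=-2, c=M1/2=-9/4, d=(M2−M1)/(6·1)=3/4, b=Δ1−h1·(2M1+M2)/6=-3/2
t_q=9/4 → seg 1, τ=1/4; S=-2+-3/2·τ+-9/4·τ²+3/4·τ³=-641/256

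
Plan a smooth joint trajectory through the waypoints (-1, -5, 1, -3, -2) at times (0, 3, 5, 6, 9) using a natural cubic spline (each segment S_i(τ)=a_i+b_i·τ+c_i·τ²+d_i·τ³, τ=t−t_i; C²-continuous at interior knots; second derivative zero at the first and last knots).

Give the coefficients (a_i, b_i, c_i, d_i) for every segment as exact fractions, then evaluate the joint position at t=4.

  seg 0: a=-1 b=-519/146 c=0 d=973/3942
  seg 1: a=-5 b=227/73 c=973/438 d=-997/876
  seg 2: a=1 b=-364/219 c=-1009/219 d=497/219
  seg 3: a=-3 b=-297/73 c=482/219 d=-482/1971
S(4) = -707/876

Δ: Δ0=-4/3, Δ1=3, Δ2=-4, Δ3=1/3
row 1: diag=10, rhs=26; c'=1/5, d'=13/5
row 2: denom=6−2·1/5=28/5; d'=(-42−2·13/5)/(28/5)=-59/7
row 3: denom=8−1·5/28=219/28; d'=(26−1·-59/7)/(219/28)=964/219
back: M3=964/219
back: M2=-59/7−5/28·964/219=-2018/219
back: M1=13/5−1/5·-2018/219=973/219
M: M0=0, M1=973/219, M2=-2018/219, M3=964/219, M4=0
seg 0: a=-1, c=M0/2=0, d=(M1−M0)/(6·3)=973/3942, b=Δ0−h0·(2M0+M1)/6=-519/146
seg 1: a=-5, c=M1/2=973/438, d=(M2−M1)/(6·2)=-997/876, b=Δ1−h1·(2M1+M2)/6=227/73
seg 2: a=1, c=M2/2=-1009/219, d=(M3−M2)/(6·1)=497/219, b=Δ2−h2·(2M2+M3)/6=-364/219
seg 3: a=-3, c=M3/2=482/219, d=(M4−M3)/(6·3)=-482/1971, b=Δ3−h3·(2M3+M4)/6=-297/73
t_q=4 → seg 1, τ=1; S=-5+227/73·τ+973/438·τ²+-997/876·τ³=-707/876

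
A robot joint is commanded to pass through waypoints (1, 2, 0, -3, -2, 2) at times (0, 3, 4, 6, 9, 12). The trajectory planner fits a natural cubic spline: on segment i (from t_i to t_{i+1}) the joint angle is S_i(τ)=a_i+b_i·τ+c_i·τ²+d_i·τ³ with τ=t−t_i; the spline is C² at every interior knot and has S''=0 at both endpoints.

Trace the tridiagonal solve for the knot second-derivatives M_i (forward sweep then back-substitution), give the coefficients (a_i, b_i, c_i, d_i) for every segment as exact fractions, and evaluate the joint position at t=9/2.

  seg 0: a=1 b=1331/1074 c=0 d=-973/9666
  seg 1: a=2 b=-794/537 c=-973/1074 d=413/1074
  seg 2: a=0 b=-765/358 c=133/537 d=19/537
  seg 3: a=-3 b=-775/1074 c=247/537 d=-349/9666
  seg 4: a=-2 b=571/537 c=145/1074 d=-145/9666
S(9/2) = -1435/1432

Δ: Δ0=1/3, Δ1=-2, Δ2=-3/2, Δ3=1/3, Δ4=4/3
row 1: diag=8, rhs=-14; c'=1/8, d'=-7/4
row 2: denom=6−1·1/8=47/8; d'=(3−1·-7/4)/(47/8)=38/47
row 3: denom=10−2·16/47=438/47; d'=(11−2·38/47)/(438/47)=147/146
row 4: denom=12−3·47/146=1611/146; d'=(6−3·147/146)/(1611/146)=145/537
back: M4=145/537
back: M3=147/146−47/146·145/537=494/537
back: M2=38/47−16/47·494/537=266/537
back: M1=-7/4−1/8·266/537=-973/537
M: M0=0, M1=-973/537, M2=266/537, M3=494/537, M4=145/537, M5=0
seg 0: a=1, c=M0/2=0, d=(M1−M0)/(6·3)=-973/9666, b=Δ0−h0·(2M0+M1)/6=1331/1074
seg 1: a=2, c=M1/2=-973/1074, d=(M2−M1)/(6·1)=413/1074, b=Δ1−h1·(2M1+M2)/6=-794/537
seg 2: a=0, c=M2/2=133/537, d=(M3−M2)/(6·2)=19/537, b=Δ2−h2·(2M2+M3)/6=-765/358
seg 3: a=-3, c=M3/2=247/537, d=(M4−M3)/(6·3)=-349/9666, b=Δ3−h3·(2M3+M4)/6=-775/1074
seg 4: a=-2, c=M4/2=145/1074, d=(M5−M4)/(6·3)=-145/9666, b=Δ4−h4·(2M4+M5)/6=571/537
t_q=9/2 → seg 2, τ=1/2; S=0+-765/358·τ+133/537·τ²+19/537·τ³=-1435/1432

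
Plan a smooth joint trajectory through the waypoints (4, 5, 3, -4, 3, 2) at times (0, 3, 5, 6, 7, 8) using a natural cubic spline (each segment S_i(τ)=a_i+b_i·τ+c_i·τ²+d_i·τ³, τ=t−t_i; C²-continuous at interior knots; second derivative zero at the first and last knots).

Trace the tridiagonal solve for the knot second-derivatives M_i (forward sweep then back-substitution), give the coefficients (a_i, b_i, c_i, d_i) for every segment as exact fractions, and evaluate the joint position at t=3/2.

  seg 0: a=4 b=-47/120 c=0 d=29/360
  seg 1: a=5 b=107/60 c=29/40 d=-127/120
  seg 2: a=3 b=-481/60 c=-45/8 d=797/120
  seg 3: a=-4 b=79/120 c=143/10 d=-191/24
  seg 4: a=3 b=323/60 c=-383/40 d=383/120
S(3/2) = 1179/320

Δ: Δ0=1/3, Δ1=-1, Δ2=-7, Δ3=7, Δ4=-1
row 1: diag=10, rhs=-8; c'=1/5, d'=-4/5
row 2: denom=6−2·1/5=28/5; d'=(-36−2·-4/5)/(28/5)=-43/7
row 3: denom=4−1·5/28=107/28; d'=(84−1·-43/7)/(107/28)=2524/107
row 4: denom=4−1·28/107=400/107; d'=(-48−1·2524/107)/(400/107)=-383/20
back: M4=-383/20
back: M3=2524/107−28/107·-383/20=143/5
back: M2=-43/7−5/28·143/5=-45/4
back: M1=-4/5−1/5·-45/4=29/20
M: M0=0, M1=29/20, M2=-45/4, M3=143/5, M4=-383/20, M5=0
seg 0: a=4, c=M0/2=0, d=(M1−M0)/(6·3)=29/360, b=Δ0−h0·(2M0+M1)/6=-47/120
seg 1: a=5, c=M1/2=29/40, d=(M2−M1)/(6·2)=-127/120, b=Δ1−h1·(2M1+M2)/6=107/60
seg 2: a=3, c=M2/2=-45/8, d=(M3−M2)/(6·1)=797/120, b=Δ2−h2·(2M2+M3)/6=-481/60
seg 3: a=-4, c=M3/2=143/10, d=(M4−M3)/(6·1)=-191/24, b=Δ3−h3·(2M3+M4)/6=79/120
seg 4: a=3, c=M4/2=-383/40, d=(M5−M4)/(6·1)=383/120, b=Δ4−h4·(2M4+M5)/6=323/60
t_q=3/2 → seg 0, τ=3/2; S=4+-47/120·τ+0·τ²+29/360·τ³=1179/320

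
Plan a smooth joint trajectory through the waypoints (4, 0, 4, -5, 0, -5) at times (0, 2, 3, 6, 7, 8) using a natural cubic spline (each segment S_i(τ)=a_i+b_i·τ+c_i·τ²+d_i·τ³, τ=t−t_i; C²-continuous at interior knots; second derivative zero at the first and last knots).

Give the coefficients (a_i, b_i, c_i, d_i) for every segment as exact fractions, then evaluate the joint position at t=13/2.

Δ: Δ0=-2, Δ1=4, Δ2=-3, Δ3=5, Δ4=-5
row 1: diag=6, rhs=36; c'=1/6, d'=6
row 2: denom=8−1·1/6=47/6; d'=(-42−1·6)/(47/6)=-288/47
row 3: denom=8−3·18/47=322/47; d'=(48−3·-288/47)/(322/47)=1560/161
row 4: denom=4−1·47/322=1241/322; d'=(-60−1·1560/161)/(1241/322)=-1320/73
back: M4=-1320/73
back: M3=1560/161−47/322·-1320/73=900/73
back: M2=-288/47−18/47·900/73=-792/73
back: M1=6−1/6·-792/73=570/73
M: M0=0, M1=570/73, M2=-792/73, M3=900/73, M4=-1320/73, M5=0
seg 0: a=4, c=M0/2=0, d=(M1−M0)/(6·2)=95/146, b=Δ0−h0·(2M0+M1)/6=-336/73
seg 1: a=0, c=M1/2=285/73, d=(M2−M1)/(6·1)=-227/73, b=Δ1−h1·(2M1+M2)/6=234/73
seg 2: a=4, c=M2/2=-396/73, d=(M3−M2)/(6·3)=94/73, b=Δ2−h2·(2M2+M3)/6=123/73
seg 3: a=-5, c=M3/2=450/73, d=(M4−M3)/(6·1)=-370/73, b=Δ3−h3·(2M3+M4)/6=285/73
seg 4: a=0, c=M4/2=-660/73, d=(M5−M4)/(6·1)=220/73, b=Δ4−h4·(2M4+M5)/6=75/73
t_q=13/2 → seg 3, τ=1/2; S=-5+285/73·τ+450/73·τ²+-370/73·τ³=-625/292

  seg 0: a=4 b=-336/73 c=0 d=95/146
  seg 1: a=0 b=234/73 c=285/73 d=-227/73
  seg 2: a=4 b=123/73 c=-396/73 d=94/73
  seg 3: a=-5 b=285/73 c=450/73 d=-370/73
  seg 4: a=0 b=75/73 c=-660/73 d=220/73
S(13/2) = -625/292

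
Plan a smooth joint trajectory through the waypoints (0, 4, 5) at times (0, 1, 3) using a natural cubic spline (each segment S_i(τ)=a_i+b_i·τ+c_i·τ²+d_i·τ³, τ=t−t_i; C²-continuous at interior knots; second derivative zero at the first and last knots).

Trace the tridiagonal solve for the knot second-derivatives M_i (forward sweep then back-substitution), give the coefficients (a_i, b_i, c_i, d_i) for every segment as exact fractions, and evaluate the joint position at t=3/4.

  seg 0: a=0 b=55/12 c=0 d=-7/12
  seg 1: a=4 b=17/6 c=-7/4 d=7/24
S(3/4) = 817/256

Δ: Δ0=4, Δ1=1/2
row 1: diag=6, rhs=-21; c'=1/3, d'=-7/2
back: M1=-7/2
M: M0=0, M1=-7/2, M2=0
seg 0: a=0, c=M0/2=0, d=(M1−M0)/(6·1)=-7/12, b=Δ0−h0·(2M0+M1)/6=55/12
seg 1: a=4, c=M1/2=-7/4, d=(M2−M1)/(6·2)=7/24, b=Δ1−h1·(2M1+M2)/6=17/6
t_q=3/4 → seg 0, τ=3/4; S=0+55/12·τ+0·τ²+-7/12·τ³=817/256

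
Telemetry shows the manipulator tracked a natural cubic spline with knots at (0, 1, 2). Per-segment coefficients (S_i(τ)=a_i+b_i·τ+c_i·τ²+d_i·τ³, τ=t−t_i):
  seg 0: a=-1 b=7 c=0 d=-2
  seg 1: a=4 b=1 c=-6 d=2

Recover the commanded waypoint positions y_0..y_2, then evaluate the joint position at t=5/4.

y_0=-1 y_1=4 y_2=1
S(5/4) = 125/32

y_0 = S_0(0) = a_0 = -1
y_1 = S_1(0) = a_1 = 4
y_2 = S_1(1) = 1
t_q=5/4 is in segment 1 (τ=1/4); S_1(τ)=125/32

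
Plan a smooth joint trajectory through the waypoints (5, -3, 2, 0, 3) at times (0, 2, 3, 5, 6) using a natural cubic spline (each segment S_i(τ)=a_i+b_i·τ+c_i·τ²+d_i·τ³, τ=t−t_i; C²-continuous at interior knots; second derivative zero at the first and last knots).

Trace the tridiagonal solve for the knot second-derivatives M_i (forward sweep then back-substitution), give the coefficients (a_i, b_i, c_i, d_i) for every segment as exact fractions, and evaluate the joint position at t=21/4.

  seg 0: a=5 b=-704/93 c=0 d=83/93
  seg 1: a=-3 b=292/93 c=166/31 d=-325/93
  seg 2: a=2 b=313/93 c=-159/31 d=137/93
  seg 3: a=0 b=49/93 c=115/31 d=-115/93
S(21/4) = 683/1984

Δ: Δ0=-4, Δ1=5, Δ2=-1, Δ3=3
row 1: diag=6, rhs=54; c'=1/6, d'=9
row 2: denom=6−1·1/6=35/6; d'=(-36−1·9)/(35/6)=-54/7
row 3: denom=6−2·12/35=186/35; d'=(24−2·-54/7)/(186/35)=230/31
back: M3=230/31
back: M2=-54/7−12/35·230/31=-318/31
back: M1=9−1/6·-318/31=332/31
M: M0=0, M1=332/31, M2=-318/31, M3=230/31, M4=0
seg 0: a=5, c=M0/2=0, d=(M1−M0)/(6·2)=83/93, b=Δ0−h0·(2M0+M1)/6=-704/93
seg 1: a=-3, c=M1/2=166/31, d=(M2−M1)/(6·1)=-325/93, b=Δ1−h1·(2M1+M2)/6=292/93
seg 2: a=2, c=M2/2=-159/31, d=(M3−M2)/(6·2)=137/93, b=Δ2−h2·(2M2+M3)/6=313/93
seg 3: a=0, c=M3/2=115/31, d=(M4−M3)/(6·1)=-115/93, b=Δ3−h3·(2M3+M4)/6=49/93
t_q=21/4 → seg 3, τ=1/4; S=0+49/93·τ+115/31·τ²+-115/93·τ³=683/1984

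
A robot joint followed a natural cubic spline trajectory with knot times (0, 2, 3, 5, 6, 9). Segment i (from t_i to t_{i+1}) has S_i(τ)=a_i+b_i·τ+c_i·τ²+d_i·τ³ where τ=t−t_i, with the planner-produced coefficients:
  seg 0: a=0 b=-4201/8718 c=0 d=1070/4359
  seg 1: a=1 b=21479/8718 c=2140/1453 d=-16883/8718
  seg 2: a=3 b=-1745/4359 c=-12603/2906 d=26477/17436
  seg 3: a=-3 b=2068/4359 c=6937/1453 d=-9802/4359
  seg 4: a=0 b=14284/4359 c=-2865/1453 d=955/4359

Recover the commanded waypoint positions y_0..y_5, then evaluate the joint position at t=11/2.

y_0 = S_0(0) = a_0 = 0
y_1 = S_1(0) = a_1 = 1
y_2 = S_2(0) = a_2 = 3
y_3 = S_3(0) = a_3 = -3
y_4 = S_4(0) = a_4 = 0
y_5 = S_4(3) = -2
t_q=11/2 is in segment 3 (τ=1/2); S_3(τ)=-5377/2906

y_0=0 y_1=1 y_2=3 y_3=-3 y_4=0 y_5=-2
S(11/2) = -5377/2906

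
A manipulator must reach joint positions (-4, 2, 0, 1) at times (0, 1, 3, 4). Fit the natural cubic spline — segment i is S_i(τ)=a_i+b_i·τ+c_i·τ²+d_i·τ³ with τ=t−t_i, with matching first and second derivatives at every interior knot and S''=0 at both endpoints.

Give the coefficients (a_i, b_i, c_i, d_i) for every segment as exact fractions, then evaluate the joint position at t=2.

  seg 0: a=-4 b=119/16 c=0 d=-23/16
  seg 1: a=2 b=25/8 c=-69/16 d=9/8
  seg 2: a=0 b=-5/8 c=39/16 d=-13/16
S(2) = 31/16

Δ: Δ0=6, Δ1=-1, Δ2=1
row 1: diag=6, rhs=-42; c'=1/3, d'=-7
row 2: denom=6−2·1/3=16/3; d'=(12−2·-7)/(16/3)=39/8
back: M2=39/8
back: M1=-7−1/3·39/8=-69/8
M: M0=0, M1=-69/8, M2=39/8, M3=0
seg 0: a=-4, c=M0/2=0, d=(M1−M0)/(6·1)=-23/16, b=Δ0−h0·(2M0+M1)/6=119/16
seg 1: a=2, c=M1/2=-69/16, d=(M2−M1)/(6·2)=9/8, b=Δ1−h1·(2M1+M2)/6=25/8
seg 2: a=0, c=M2/2=39/16, d=(M3−M2)/(6·1)=-13/16, b=Δ2−h2·(2M2+M3)/6=-5/8
t_q=2 → seg 1, τ=1; S=2+25/8·τ+-69/16·τ²+9/8·τ³=31/16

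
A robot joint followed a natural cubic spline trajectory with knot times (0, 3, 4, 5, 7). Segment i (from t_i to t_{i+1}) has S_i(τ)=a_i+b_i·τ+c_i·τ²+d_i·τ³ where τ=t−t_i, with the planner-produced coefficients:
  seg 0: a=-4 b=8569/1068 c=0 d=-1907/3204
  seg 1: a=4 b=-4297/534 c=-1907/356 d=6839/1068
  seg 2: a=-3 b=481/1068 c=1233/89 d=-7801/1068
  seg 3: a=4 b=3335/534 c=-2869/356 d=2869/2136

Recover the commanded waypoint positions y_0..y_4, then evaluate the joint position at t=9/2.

y_0 = S_0(0) = a_0 = -4
y_1 = S_1(0) = a_1 = 4
y_2 = S_2(0) = a_2 = -3
y_3 = S_3(0) = a_3 = 4
y_4 = S_3(2) = -5
t_q=9/2 is in segment 2 (τ=1/2); S_2(τ)=-639/2848

y_0=-4 y_1=4 y_2=-3 y_3=4 y_4=-5
S(9/2) = -639/2848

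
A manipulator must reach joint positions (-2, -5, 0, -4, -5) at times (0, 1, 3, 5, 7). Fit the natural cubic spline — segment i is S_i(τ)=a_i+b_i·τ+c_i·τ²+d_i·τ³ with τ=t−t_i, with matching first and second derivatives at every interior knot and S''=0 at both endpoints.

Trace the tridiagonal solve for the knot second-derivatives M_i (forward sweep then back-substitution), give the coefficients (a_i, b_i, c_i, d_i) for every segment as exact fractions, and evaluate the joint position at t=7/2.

Δ: Δ0=-3, Δ1=5/2, Δ2=-2, Δ3=-1/2
row 1: diag=6, rhs=33; c'=1/3, d'=11/2
row 2: denom=8−2·1/3=22/3; d'=(-27−2·11/2)/(22/3)=-57/11
row 3: denom=8−2·3/11=82/11; d'=(9−2·-57/11)/(82/11)=213/82
back: M3=213/82
back: M2=-57/11−3/11·213/82=-483/82
back: M1=11/2−1/3·-483/82=306/41
M: M0=0, M1=306/41, M2=-483/82, M3=213/82, M4=0
seg 0: a=-2, c=M0/2=0, d=(M1−M0)/(6·1)=51/41, b=Δ0−h0·(2M0+M1)/6=-174/41
seg 1: a=-5, c=M1/2=153/41, d=(M2−M1)/(6·2)=-365/328, b=Δ1−h1·(2M1+M2)/6=-21/41
seg 2: a=0, c=M2/2=-483/164, d=(M3−M2)/(6·2)=29/41, b=Δ2−h2·(2M2+M3)/6=87/82
seg 3: a=-4, c=M3/2=213/164, d=(M4−M3)/(6·2)=-71/328, b=Δ3−h3·(2M3+M4)/6=-183/82
t_q=7/2 → seg 2, τ=1/2; S=0+87/82·τ+-483/164·τ²+29/41·τ³=-77/656

  seg 0: a=-2 b=-174/41 c=0 d=51/41
  seg 1: a=-5 b=-21/41 c=153/41 d=-365/328
  seg 2: a=0 b=87/82 c=-483/164 d=29/41
  seg 3: a=-4 b=-183/82 c=213/164 d=-71/328
S(7/2) = -77/656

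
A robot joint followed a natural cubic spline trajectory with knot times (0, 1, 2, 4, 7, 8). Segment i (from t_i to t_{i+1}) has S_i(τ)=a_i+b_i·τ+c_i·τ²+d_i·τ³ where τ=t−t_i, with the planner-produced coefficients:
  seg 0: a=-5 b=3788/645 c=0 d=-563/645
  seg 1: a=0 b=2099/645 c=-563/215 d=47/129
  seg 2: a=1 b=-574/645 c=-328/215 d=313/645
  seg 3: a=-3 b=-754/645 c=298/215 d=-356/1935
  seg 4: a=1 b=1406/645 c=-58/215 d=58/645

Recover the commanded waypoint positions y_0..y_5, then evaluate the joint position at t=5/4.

y_0=-5 y_1=0 y_2=1 y_3=-3 y_4=1 y_5=3
S(5/4) = 9021/13760

y_0 = S_0(0) = a_0 = -5
y_1 = S_1(0) = a_1 = 0
y_2 = S_2(0) = a_2 = 1
y_3 = S_3(0) = a_3 = -3
y_4 = S_4(0) = a_4 = 1
y_5 = S_4(1) = 3
t_q=5/4 is in segment 1 (τ=1/4); S_1(τ)=9021/13760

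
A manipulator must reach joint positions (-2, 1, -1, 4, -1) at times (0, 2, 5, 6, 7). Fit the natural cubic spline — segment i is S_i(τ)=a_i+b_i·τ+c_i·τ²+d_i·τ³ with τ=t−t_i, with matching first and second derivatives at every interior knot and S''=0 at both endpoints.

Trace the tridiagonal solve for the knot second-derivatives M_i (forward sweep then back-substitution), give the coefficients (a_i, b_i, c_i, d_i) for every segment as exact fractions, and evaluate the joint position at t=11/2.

Δ: Δ0=3/2, Δ1=-2/3, Δ2=5, Δ3=-5
row 1: diag=10, rhs=-13; c'=3/10, d'=-13/10
row 2: denom=8−3·3/10=71/10; d'=(34−3·-13/10)/(71/10)=379/71
row 3: denom=4−1·10/71=274/71; d'=(-60−1·379/71)/(274/71)=-4639/274
back: M3=-4639/274
back: M2=379/71−10/71·-4639/274=1058/137
back: M1=-13/10−3/10·1058/137=-991/274
M: M0=0, M1=-991/274, M2=1058/137, M3=-4639/274, M4=0
seg 0: a=-2, c=M0/2=0, d=(M1−M0)/(6·2)=-991/3288, b=Δ0−h0·(2M0+M1)/6=1112/411
seg 1: a=1, c=M1/2=-991/548, d=(M2−M1)/(6·3)=3107/4932, b=Δ1−h1·(2M1+M2)/6=-749/822
seg 2: a=-1, c=M2/2=529/137, d=(M3−M2)/(6·1)=-6755/1644, b=Δ2−h2·(2M2+M3)/6=8627/1644
seg 3: a=4, c=M3/2=-4639/548, d=(M4−M3)/(6·1)=4639/1644, b=Δ3−h3·(2M3+M4)/6=529/822
t_q=11/2 → seg 2, τ=1/2; S=-1+8627/1644·τ+529/137·τ²+-6755/1644·τ³=9099/4384

  seg 0: a=-2 b=1112/411 c=0 d=-991/3288
  seg 1: a=1 b=-749/822 c=-991/548 d=3107/4932
  seg 2: a=-1 b=8627/1644 c=529/137 d=-6755/1644
  seg 3: a=4 b=529/822 c=-4639/548 d=4639/1644
S(11/2) = 9099/4384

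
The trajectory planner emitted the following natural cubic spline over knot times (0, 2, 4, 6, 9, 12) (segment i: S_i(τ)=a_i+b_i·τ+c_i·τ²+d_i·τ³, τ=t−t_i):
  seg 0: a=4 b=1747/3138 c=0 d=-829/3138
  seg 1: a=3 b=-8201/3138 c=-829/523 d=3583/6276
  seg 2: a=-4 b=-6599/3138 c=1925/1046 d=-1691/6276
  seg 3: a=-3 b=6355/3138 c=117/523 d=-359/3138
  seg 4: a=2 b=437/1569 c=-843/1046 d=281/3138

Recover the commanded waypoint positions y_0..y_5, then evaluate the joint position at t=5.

y_0=4 y_1=3 y_2=-4 y_3=-3 y_4=2 y_5=-2
S(5) = -9481/2092

y_0 = S_0(0) = a_0 = 4
y_1 = S_1(0) = a_1 = 3
y_2 = S_2(0) = a_2 = -4
y_3 = S_3(0) = a_3 = -3
y_4 = S_4(0) = a_4 = 2
y_5 = S_4(3) = -2
t_q=5 is in segment 2 (τ=1); S_2(τ)=-9481/2092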